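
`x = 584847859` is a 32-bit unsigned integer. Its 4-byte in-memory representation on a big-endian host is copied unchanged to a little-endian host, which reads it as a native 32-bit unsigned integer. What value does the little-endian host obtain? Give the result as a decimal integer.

4078033954

584847859 in 32-bit hexadecimal is 0x22DC11F3.
Stored big-endian, the bytes at ascending addresses are 22 DC 11 F3.
Read back as little-endian, the first byte is least significant, giving 0xF311DC22.
0xF311DC22 = 4078033954.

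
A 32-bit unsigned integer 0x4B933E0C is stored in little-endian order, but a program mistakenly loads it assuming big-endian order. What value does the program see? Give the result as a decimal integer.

205427531

Stored little-endian, the bytes at ascending addresses are 0C 3E 93 4B.
Read back as big-endian, the last byte is least significant, giving 0x0C3E934B.
0x0C3E934B = 205427531.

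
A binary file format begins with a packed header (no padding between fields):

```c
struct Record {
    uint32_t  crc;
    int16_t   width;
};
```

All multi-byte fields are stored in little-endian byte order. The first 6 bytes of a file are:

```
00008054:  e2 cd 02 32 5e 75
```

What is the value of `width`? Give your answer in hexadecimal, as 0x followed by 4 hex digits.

`width` follows `crc` (4 bytes), so it starts at byte offset 4 and occupies 2 bytes.
Bytes at offsets 4..5: 5E 75.
Little-endian stores the least-significant byte at the lowest address.
Reassemble most-significant byte first: 75 5E → 0x755E.

0x755E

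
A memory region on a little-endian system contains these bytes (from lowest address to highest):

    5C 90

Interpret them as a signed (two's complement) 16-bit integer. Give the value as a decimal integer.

In little-endian order the low byte comes first in memory.
Reassemble most-significant byte first: 90 5C → 0x905C.
Top bit is set, so as a signed 16-bit value this is 0x905C − 2^16 = -28580.

-28580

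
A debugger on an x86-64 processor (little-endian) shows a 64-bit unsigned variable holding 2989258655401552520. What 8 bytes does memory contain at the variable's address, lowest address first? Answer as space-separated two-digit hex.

88 AA F8 C8 E8 FA 7B 29

2989258655401552520 in hexadecimal, padded to 64 bits, is 0x297BFAE8C8F8AA88.
Split into bytes (most-significant first): 29 7B FA E8 C8 F8 AA 88.
Little-endian: lowest address holds the least-significant byte.
So at ascending addresses the bytes are 88 AA F8 C8 E8 FA 7B 29.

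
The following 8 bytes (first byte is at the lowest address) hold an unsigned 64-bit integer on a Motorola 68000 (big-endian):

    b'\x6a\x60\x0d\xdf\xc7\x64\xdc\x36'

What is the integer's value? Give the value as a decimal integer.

7665141820558728246

In big-endian order the high byte comes first in memory.
The bytes are already most-significant first: 0x6A600DDFC764DC36.
0x6A600DDFC764DC36 = 7665141820558728246.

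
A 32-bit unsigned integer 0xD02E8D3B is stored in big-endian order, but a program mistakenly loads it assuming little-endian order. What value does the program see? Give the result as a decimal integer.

Stored big-endian, the bytes at ascending addresses are D0 2E 8D 3B.
Read back as little-endian, the first byte is least significant, giving 0x3B8D2ED0.
0x3B8D2ED0 = 999108304.

999108304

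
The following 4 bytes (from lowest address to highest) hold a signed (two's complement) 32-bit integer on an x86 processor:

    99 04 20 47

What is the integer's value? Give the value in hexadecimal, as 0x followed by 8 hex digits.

0x47200499

In little-endian order the low byte comes first in memory.
Reassemble most-significant byte first: 47 20 04 99 → 0x47200499.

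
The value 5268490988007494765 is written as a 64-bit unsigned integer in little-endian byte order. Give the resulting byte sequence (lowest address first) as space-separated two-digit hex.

6D 94 88 D2 A3 70 1D 49

5268490988007494765 in hexadecimal, padded to 64 bits, is 0x491D70A3D288946D.
Split into bytes (most-significant first): 49 1D 70 A3 D2 88 94 6D.
Little-endian stores the least-significant byte at the lowest address.
So at ascending addresses the bytes are 6D 94 88 D2 A3 70 1D 49.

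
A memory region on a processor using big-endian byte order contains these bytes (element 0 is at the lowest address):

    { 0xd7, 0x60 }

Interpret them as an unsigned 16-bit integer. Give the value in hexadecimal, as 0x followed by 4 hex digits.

Big-endian stores the most-significant byte at the lowest address.
The bytes are already most-significant first: 0xD760.

0xD760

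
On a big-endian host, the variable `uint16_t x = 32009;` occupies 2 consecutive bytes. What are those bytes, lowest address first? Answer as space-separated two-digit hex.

7D 09

32009 in hexadecimal, padded to 16 bits, is 0x7D09.
Split into bytes (most-significant first): 7D 09.
In big-endian order the high byte comes first in memory.
So the memory order matches the most-significant-first order: 7D 09.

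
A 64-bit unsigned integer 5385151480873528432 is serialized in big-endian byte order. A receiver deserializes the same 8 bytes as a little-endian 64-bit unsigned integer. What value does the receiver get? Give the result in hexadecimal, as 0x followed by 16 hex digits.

0x70AC2277BDE6BB4A

5385151480873528432 in 64-bit hexadecimal is 0x4ABBE6BD7722AC70.
Stored big-endian, the bytes at ascending addresses are 4A BB E6 BD 77 22 AC 70.
Read back as little-endian, the first byte is least significant, giving 0x70AC2277BDE6BB4A.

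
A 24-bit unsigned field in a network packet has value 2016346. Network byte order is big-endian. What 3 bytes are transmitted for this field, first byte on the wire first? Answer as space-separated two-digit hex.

1E C4 5A

2016346 in hexadecimal, padded to 24 bits, is 0x1EC45A.
Split into bytes (most-significant first): 1E C4 5A.
Big-endian: lowest address holds the most-significant byte.
So the memory order matches the most-significant-first order: 1E C4 5A.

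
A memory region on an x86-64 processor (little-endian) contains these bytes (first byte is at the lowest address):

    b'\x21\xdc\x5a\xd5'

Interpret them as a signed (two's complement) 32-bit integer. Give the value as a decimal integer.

-715465695

Little-endian stores the least-significant byte at the lowest address.
Reassemble most-significant byte first: D5 5A DC 21 → 0xD55ADC21.
Top bit is set, so as a signed 32-bit value this is 0xD55ADC21 − 2^32 = -715465695.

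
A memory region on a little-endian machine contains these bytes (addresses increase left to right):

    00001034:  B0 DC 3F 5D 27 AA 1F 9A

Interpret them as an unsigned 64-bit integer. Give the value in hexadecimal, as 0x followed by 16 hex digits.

Little-endian: lowest address holds the least-significant byte.
Reassemble most-significant byte first: 9A 1F AA 27 5D 3F DC B0 → 0x9A1FAA275D3FDCB0.

0x9A1FAA275D3FDCB0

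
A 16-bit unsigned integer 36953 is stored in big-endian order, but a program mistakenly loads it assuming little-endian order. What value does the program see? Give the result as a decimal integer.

36953 in 16-bit hexadecimal is 0x9059.
Stored big-endian, the bytes at ascending addresses are 90 59.
Read back as little-endian, the first byte is least significant, giving 0x5990.
0x5990 = 22928.

22928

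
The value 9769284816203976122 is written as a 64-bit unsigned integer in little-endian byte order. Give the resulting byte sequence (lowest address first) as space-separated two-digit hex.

9769284816203976122 in hexadecimal, padded to 64 bits, is 0x879378C7CB748DBA.
Split into bytes (most-significant first): 87 93 78 C7 CB 74 8D BA.
In little-endian order the low byte comes first in memory.
So at ascending addresses the bytes are BA 8D 74 CB C7 78 93 87.

BA 8D 74 CB C7 78 93 87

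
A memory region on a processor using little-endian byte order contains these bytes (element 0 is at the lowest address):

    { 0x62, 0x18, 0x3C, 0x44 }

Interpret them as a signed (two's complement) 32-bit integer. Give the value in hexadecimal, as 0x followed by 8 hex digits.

Little-endian stores the least-significant byte at the lowest address.
Reassemble most-significant byte first: 44 3C 18 62 → 0x443C1862.

0x443C1862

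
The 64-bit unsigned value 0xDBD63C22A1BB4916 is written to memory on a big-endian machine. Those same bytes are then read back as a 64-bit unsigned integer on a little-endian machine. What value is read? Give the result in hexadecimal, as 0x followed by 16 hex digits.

Stored big-endian, the bytes at ascending addresses are DB D6 3C 22 A1 BB 49 16.
Read back as little-endian, the first byte is least significant, giving 0x1649BBA1223CD6DB.

0x1649BBA1223CD6DB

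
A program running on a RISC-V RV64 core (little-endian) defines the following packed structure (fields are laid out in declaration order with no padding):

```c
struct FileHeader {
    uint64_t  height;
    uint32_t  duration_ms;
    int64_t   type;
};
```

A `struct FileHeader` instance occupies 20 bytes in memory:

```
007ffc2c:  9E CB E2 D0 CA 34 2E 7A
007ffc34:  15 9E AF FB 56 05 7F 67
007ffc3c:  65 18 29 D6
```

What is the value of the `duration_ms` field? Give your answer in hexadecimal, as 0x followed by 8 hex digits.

`duration_ms` follows `height` (8 bytes), so it starts at byte offset 8 and occupies 4 bytes.
Bytes at offsets 8..11: 15 9E AF FB.
Little-endian stores the least-significant byte at the lowest address.
Reassemble most-significant byte first: FB AF 9E 15 → 0xFBAF9E15.

0xFBAF9E15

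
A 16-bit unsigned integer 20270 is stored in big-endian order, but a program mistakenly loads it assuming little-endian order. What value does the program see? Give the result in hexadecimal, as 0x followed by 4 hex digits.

0x2E4F

20270 in 16-bit hexadecimal is 0x4F2E.
Stored big-endian, the bytes at ascending addresses are 4F 2E.
Read back as little-endian, the first byte is least significant, giving 0x2E4F.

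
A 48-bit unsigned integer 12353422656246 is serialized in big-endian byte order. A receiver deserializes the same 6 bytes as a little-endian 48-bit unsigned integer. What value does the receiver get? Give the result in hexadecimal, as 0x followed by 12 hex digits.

0xF6825E413C0B

12353422656246 in 48-bit hexadecimal is 0x0B3C415E82F6.
Stored big-endian, the bytes at ascending addresses are 0B 3C 41 5E 82 F6.
Read back as little-endian, the first byte is least significant, giving 0xF6825E413C0B.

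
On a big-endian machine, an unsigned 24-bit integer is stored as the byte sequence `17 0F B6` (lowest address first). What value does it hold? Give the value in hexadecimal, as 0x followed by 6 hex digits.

0x170FB6

In big-endian order the high byte comes first in memory.
The bytes are already most-significant first: 0x170FB6.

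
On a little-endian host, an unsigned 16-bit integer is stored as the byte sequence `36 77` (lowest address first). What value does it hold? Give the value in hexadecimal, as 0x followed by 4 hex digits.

0x7736

Little-endian stores the least-significant byte at the lowest address.
Reassemble most-significant byte first: 77 36 → 0x7736.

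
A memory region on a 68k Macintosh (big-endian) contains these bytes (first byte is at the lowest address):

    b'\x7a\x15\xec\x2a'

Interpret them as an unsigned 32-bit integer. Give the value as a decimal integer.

Big-endian: lowest address holds the most-significant byte.
The bytes are already most-significant first: 0x7A15EC2A.
0x7A15EC2A = 2048257066.

2048257066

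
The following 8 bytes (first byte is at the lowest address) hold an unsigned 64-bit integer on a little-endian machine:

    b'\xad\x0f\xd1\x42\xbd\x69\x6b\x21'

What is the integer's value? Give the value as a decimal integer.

Little-endian: lowest address holds the least-significant byte.
Reassemble most-significant byte first: 21 6B 69 BD 42 D1 0F AD → 0x216B69BD42D10FAD.
0x216B69BD42D10FAD = 2408134687350394797.

2408134687350394797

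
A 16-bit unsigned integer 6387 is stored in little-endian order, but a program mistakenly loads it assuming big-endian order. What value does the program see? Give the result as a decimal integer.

6387 in 16-bit hexadecimal is 0x18F3.
Stored little-endian, the bytes at ascending addresses are F3 18.
Read back as big-endian, the last byte is least significant, giving 0xF318.
0xF318 = 62232.

62232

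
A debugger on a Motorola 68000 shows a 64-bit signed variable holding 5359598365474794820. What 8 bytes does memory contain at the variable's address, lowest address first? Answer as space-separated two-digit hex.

4A 61 1E 51 28 E3 AD 44

5359598365474794820 in hexadecimal, padded to 64 bits, is 0x4A611E5128E3AD44.
Split into bytes (most-significant first): 4A 61 1E 51 28 E3 AD 44.
In big-endian order the high byte comes first in memory.
So the memory order matches the most-significant-first order: 4A 61 1E 51 28 E3 AD 44.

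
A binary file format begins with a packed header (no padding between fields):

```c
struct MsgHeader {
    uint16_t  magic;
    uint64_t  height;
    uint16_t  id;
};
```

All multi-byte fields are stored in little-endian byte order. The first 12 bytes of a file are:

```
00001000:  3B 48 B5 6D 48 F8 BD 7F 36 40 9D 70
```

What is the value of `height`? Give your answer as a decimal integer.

`height` follows `magic` (2 bytes), so it starts at byte offset 2 and occupies 8 bytes.
Bytes at offsets 2..9: B5 6D 48 F8 BD 7F 36 40.
Little-endian: lowest address holds the least-significant byte.
Reassemble most-significant byte first: 40 36 7F BD F8 48 6D B5 → 0x40367FBDF8486DB5.
0x40367FBDF8486DB5 = 4627026121060806069.

4627026121060806069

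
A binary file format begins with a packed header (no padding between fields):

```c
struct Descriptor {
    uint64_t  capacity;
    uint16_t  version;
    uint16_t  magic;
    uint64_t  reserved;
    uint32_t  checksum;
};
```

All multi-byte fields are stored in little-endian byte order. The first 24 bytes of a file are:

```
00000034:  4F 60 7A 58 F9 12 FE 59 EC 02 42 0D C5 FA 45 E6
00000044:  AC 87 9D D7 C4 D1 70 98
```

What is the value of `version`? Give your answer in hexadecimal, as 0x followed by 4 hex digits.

0x02EC

`version` follows `capacity` (8 bytes), so it starts at byte offset 8 and occupies 2 bytes.
Bytes at offsets 8..9: EC 02.
Little-endian stores the least-significant byte at the lowest address.
Reassemble most-significant byte first: 02 EC → 0x02EC.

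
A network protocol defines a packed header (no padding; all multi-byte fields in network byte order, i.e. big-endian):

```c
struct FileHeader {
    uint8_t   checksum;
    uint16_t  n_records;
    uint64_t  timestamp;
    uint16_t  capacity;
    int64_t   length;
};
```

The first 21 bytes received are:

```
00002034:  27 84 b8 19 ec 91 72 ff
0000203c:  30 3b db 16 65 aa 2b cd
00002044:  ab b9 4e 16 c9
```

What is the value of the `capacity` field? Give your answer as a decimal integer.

`capacity` follows `checksum` (1 B), `n_records` (2 B), `timestamp` (8 B), so it starts at offset 1 + 2 + 8 = 11 and occupies 2 bytes.
Bytes at offsets 11..12: 16 65.
Big-endian stores the most-significant byte at the lowest address.
The bytes are already most-significant first: 0x1665.
0x1665 = 5733.

5733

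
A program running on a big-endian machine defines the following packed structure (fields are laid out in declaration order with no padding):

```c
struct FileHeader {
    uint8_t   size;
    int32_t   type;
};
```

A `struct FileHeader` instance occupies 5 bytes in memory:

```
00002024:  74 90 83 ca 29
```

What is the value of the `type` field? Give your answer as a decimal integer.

`type` follows `size` (1 byte), so it starts at byte offset 1 and occupies 4 bytes.
Bytes at offsets 1..4: 90 83 CA 29.
In big-endian order the high byte comes first in memory.
The bytes are already most-significant first: 0x9083CA29.
Top bit is set, so as a signed 32-bit value this is 0x9083CA29 − 2^32 = -1870411223.

-1870411223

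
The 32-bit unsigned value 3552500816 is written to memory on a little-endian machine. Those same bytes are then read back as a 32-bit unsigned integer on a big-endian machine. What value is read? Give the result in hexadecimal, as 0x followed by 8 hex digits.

3552500816 in 32-bit hexadecimal is 0xD3BEDC50.
Stored little-endian, the bytes at ascending addresses are 50 DC BE D3.
Read back as big-endian, the last byte is least significant, giving 0x50DCBED3.

0x50DCBED3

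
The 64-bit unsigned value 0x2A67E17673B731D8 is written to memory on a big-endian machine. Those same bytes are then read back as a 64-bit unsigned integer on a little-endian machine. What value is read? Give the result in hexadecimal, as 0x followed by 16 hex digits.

Stored big-endian, the bytes at ascending addresses are 2A 67 E1 76 73 B7 31 D8.
Read back as little-endian, the first byte is least significant, giving 0xD831B77376E1672A.

0xD831B77376E1672A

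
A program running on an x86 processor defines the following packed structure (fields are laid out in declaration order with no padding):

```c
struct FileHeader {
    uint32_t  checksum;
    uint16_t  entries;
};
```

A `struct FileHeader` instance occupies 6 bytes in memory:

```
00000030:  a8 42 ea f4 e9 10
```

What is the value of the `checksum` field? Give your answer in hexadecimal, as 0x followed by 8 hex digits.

0xF4EA42A8

`checksum` is the first field, at byte offset 0, occupying 4 bytes.
Bytes at offsets 0..3: A8 42 EA F4.
In little-endian order the low byte comes first in memory.
Reassemble most-significant byte first: F4 EA 42 A8 → 0xF4EA42A8.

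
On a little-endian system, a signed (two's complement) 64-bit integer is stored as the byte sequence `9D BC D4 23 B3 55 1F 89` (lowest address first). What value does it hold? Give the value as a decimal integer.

Little-endian: lowest address holds the least-significant byte.
Reassemble most-significant byte first: 89 1F 55 B3 23 D4 BC 9D → 0x891F55B323D4BC9D.
Top bit is set, so as a signed 64-bit value this is 0x891F55B323D4BC9D − 2^64 = -8566033738346742627.

-8566033738346742627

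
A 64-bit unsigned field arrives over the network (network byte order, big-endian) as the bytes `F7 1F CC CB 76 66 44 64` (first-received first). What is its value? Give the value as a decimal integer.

17807176625883071588

In big-endian order the high byte comes first in memory.
The bytes are already most-significant first: 0xF71FCCCB76664464.
0xF71FCCCB76664464 = 17807176625883071588.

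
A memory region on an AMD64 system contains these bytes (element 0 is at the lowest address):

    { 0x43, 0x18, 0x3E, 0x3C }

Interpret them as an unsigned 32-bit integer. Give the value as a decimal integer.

1010702403

In little-endian order the low byte comes first in memory.
Reassemble most-significant byte first: 3C 3E 18 43 → 0x3C3E1843.
0x3C3E1843 = 1010702403.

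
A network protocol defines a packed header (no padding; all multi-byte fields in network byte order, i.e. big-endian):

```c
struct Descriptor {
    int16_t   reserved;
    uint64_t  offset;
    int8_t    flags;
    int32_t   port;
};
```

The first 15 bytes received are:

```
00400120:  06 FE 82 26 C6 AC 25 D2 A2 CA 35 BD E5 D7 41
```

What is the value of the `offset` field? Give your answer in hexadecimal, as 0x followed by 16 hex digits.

`offset` follows `reserved` (2 bytes), so it starts at byte offset 2 and occupies 8 bytes.
Bytes at offsets 2..9: 82 26 C6 AC 25 D2 A2 CA.
In big-endian order the high byte comes first in memory.
The bytes are already most-significant first: 0x8226C6AC25D2A2CA.

0x8226C6AC25D2A2CA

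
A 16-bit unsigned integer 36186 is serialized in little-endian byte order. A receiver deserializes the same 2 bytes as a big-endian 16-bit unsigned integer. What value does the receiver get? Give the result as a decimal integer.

23181

36186 in 16-bit hexadecimal is 0x8D5A.
Stored little-endian, the bytes at ascending addresses are 5A 8D.
Read back as big-endian, the last byte is least significant, giving 0x5A8D.
0x5A8D = 23181.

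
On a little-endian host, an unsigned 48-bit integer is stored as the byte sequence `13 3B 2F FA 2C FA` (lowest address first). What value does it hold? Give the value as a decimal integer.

Little-endian: lowest address holds the least-significant byte.
Reassemble most-significant byte first: FA 2C FA 2F 3B 13 → 0xFA2CFA2F3B13.
0xFA2CFA2F3B13 = 275071082904339.

275071082904339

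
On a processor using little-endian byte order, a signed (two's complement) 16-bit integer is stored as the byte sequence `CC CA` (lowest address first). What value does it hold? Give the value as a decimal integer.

Little-endian: lowest address holds the least-significant byte.
Reassemble most-significant byte first: CA CC → 0xCACC.
Top bit is set, so as a signed 16-bit value this is 0xCACC − 2^16 = -13620.

-13620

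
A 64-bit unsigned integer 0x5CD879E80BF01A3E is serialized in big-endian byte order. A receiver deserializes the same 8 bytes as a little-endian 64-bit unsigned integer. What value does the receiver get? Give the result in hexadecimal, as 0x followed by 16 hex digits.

0x3E1AF00BE879D85C

Stored big-endian, the bytes at ascending addresses are 5C D8 79 E8 0B F0 1A 3E.
Read back as little-endian, the first byte is least significant, giving 0x3E1AF00BE879D85C.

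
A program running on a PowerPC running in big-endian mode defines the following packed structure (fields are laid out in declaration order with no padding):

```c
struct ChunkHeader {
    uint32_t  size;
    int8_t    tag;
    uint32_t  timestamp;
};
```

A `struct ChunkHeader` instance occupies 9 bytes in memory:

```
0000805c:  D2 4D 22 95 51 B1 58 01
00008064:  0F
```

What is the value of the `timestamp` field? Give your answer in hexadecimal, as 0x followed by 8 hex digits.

`timestamp` follows `size` (4 B), `tag` (1 B), so it starts at offset 4 + 1 = 5 and occupies 4 bytes.
Bytes at offsets 5..8: B1 58 01 0F.
In big-endian order the high byte comes first in memory.
The bytes are already most-significant first: 0xB158010F.

0xB158010F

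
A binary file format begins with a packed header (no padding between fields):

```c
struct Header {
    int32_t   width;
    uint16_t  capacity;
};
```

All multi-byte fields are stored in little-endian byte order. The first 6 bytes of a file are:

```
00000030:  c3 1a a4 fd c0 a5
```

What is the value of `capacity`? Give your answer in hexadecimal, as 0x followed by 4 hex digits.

0xA5C0

`capacity` follows `width` (4 bytes), so it starts at byte offset 4 and occupies 2 bytes.
Bytes at offsets 4..5: C0 A5.
In little-endian order the low byte comes first in memory.
Reassemble most-significant byte first: A5 C0 → 0xA5C0.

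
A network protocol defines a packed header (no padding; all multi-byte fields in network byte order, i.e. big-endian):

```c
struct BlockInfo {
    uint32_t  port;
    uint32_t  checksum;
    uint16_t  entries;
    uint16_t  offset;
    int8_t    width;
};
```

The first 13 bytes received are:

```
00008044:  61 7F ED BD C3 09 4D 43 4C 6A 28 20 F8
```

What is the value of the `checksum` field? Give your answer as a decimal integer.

`checksum` follows `port` (4 bytes), so it starts at byte offset 4 and occupies 4 bytes.
Bytes at offsets 4..7: C3 09 4D 43.
In big-endian order the high byte comes first in memory.
The bytes are already most-significant first: 0xC3094D43.
0xC3094D43 = 3272166723.

3272166723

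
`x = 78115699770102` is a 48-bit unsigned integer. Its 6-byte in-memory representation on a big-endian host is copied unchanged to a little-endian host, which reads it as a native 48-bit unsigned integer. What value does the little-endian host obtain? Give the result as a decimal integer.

78115699770102 in 48-bit hexadecimal is 0x470BBA8942F6.
Stored big-endian, the bytes at ascending addresses are 47 0B BA 89 42 F6.
Read back as little-endian, the first byte is least significant, giving 0xF64289BA0B47.
0xF64289BA0B47 = 270765638945607.

270765638945607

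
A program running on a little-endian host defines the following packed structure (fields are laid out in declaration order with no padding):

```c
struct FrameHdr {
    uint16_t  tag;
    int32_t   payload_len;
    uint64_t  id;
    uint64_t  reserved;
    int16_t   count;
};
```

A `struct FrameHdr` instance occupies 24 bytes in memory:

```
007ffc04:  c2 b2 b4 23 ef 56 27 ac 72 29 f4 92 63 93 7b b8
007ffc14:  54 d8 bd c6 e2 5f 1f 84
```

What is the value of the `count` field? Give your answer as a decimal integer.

-31713

`count` follows `tag` (2 B), `payload_len` (4 B), `id` (8 B), `reserved` (8 B), so it starts at offset 2 + 4 + 8 + 8 = 22 and occupies 2 bytes.
Bytes at offsets 22..23: 1F 84.
Little-endian: lowest address holds the least-significant byte.
Reassemble most-significant byte first: 84 1F → 0x841F.
Top bit is set, so as a signed 16-bit value this is 0x841F − 2^16 = -31713.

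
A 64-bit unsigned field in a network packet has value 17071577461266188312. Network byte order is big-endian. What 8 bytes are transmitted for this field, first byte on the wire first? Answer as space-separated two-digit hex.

17071577461266188312 in hexadecimal, padded to 64 bits, is 0xECEA6D407E560818.
Split into bytes (most-significant first): EC EA 6D 40 7E 56 08 18.
In big-endian order the high byte comes first in memory.
So the memory order matches the most-significant-first order: EC EA 6D 40 7E 56 08 18.

EC EA 6D 40 7E 56 08 18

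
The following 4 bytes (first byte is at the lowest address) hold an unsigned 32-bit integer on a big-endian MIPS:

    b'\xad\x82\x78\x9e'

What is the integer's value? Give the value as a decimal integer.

2911008926

Big-endian stores the most-significant byte at the lowest address.
The bytes are already most-significant first: 0xAD82789E.
0xAD82789E = 2911008926.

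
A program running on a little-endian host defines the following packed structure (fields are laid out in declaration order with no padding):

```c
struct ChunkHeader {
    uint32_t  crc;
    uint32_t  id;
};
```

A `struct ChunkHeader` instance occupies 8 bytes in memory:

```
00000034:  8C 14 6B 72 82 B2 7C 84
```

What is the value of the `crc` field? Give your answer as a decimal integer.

`crc` is the first field, at byte offset 0, occupying 4 bytes.
Bytes at offsets 0..3: 8C 14 6B 72.
Little-endian stores the least-significant byte at the lowest address.
Reassemble most-significant byte first: 72 6B 14 8C → 0x726B148C.
0x726B148C = 1919620236.

1919620236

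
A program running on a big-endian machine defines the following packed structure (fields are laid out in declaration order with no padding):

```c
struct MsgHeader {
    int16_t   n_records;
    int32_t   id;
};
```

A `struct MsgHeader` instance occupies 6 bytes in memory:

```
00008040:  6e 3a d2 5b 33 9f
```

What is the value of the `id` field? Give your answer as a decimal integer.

-765774945

`id` follows `n_records` (2 bytes), so it starts at byte offset 2 and occupies 4 bytes.
Bytes at offsets 2..5: D2 5B 33 9F.
Big-endian: lowest address holds the most-significant byte.
The bytes are already most-significant first: 0xD25B339F.
Top bit is set, so as a signed 32-bit value this is 0xD25B339F − 2^32 = -765774945.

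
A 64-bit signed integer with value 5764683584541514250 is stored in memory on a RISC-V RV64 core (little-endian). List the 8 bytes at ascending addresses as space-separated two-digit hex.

5764683584541514250 in hexadecimal, padded to 64 bits, is 0x5000452D731F5A0A.
Split into bytes (most-significant first): 50 00 45 2D 73 1F 5A 0A.
In little-endian order the low byte comes first in memory.
So at ascending addresses the bytes are 0A 5A 1F 73 2D 45 00 50.

0A 5A 1F 73 2D 45 00 50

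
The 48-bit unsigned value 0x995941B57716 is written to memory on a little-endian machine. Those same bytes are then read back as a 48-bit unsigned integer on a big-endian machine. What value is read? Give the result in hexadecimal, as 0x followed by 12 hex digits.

Stored little-endian, the bytes at ascending addresses are 16 77 B5 41 59 99.
Read back as big-endian, the last byte is least significant, giving 0x1677B5415999.

0x1677B5415999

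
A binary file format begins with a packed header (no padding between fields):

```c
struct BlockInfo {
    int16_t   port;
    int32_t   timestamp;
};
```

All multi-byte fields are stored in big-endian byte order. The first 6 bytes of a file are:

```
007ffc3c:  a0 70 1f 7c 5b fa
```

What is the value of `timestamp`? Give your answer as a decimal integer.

`timestamp` follows `port` (2 bytes), so it starts at byte offset 2 and occupies 4 bytes.
Bytes at offsets 2..5: 1F 7C 5B FA.
Big-endian stores the most-significant byte at the lowest address.
The bytes are already most-significant first: 0x1F7C5BFA.
0x1F7C5BFA = 528243706.

528243706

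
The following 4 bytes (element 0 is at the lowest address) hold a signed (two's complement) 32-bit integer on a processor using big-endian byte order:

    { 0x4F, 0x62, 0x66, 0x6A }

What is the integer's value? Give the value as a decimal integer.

Big-endian: lowest address holds the most-significant byte.
The bytes are already most-significant first: 0x4F62666A.
0x4F62666A = 1331848810.

1331848810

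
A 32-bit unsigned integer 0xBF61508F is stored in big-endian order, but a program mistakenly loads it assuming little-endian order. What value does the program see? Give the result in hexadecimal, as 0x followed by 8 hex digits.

Stored big-endian, the bytes at ascending addresses are BF 61 50 8F.
Read back as little-endian, the first byte is least significant, giving 0x8F5061BF.

0x8F5061BF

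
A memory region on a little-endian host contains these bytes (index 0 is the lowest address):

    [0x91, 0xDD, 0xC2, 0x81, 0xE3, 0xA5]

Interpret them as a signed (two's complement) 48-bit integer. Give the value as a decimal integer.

-99078423519855

Little-endian: lowest address holds the least-significant byte.
Reassemble most-significant byte first: A5 E3 81 C2 DD 91 → 0xA5E381C2DD91.
Top bit is set, so as a signed 48-bit value this is 0xA5E381C2DD91 − 2^48 = -99078423519855.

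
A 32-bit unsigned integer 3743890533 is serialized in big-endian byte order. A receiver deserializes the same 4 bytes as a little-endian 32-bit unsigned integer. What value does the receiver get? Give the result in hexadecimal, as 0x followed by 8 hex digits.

0x653C27DF

3743890533 in 32-bit hexadecimal is 0xDF273C65.
Stored big-endian, the bytes at ascending addresses are DF 27 3C 65.
Read back as little-endian, the first byte is least significant, giving 0x653C27DF.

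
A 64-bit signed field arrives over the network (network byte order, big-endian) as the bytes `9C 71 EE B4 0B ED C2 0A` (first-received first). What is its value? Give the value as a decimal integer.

-7173690274362834422

Big-endian stores the most-significant byte at the lowest address.
The bytes are already most-significant first: 0x9C71EEB40BEDC20A.
Top bit is set, so as a signed 64-bit value this is 0x9C71EEB40BEDC20A − 2^64 = -7173690274362834422.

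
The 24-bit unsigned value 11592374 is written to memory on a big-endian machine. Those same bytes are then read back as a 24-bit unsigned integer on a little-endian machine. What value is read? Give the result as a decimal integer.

11985584

11592374 in 24-bit hexadecimal is 0xB0E2B6.
Stored big-endian, the bytes at ascending addresses are B0 E2 B6.
Read back as little-endian, the first byte is least significant, giving 0xB6E2B0.
0xB6E2B0 = 11985584.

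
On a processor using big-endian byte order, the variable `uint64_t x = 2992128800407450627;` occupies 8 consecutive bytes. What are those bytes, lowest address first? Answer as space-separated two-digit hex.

2992128800407450627 in hexadecimal, padded to 64 bits, is 0x29862D4A7E807403.
Split into bytes (most-significant first): 29 86 2D 4A 7E 80 74 03.
Big-endian stores the most-significant byte at the lowest address.
So the memory order matches the most-significant-first order: 29 86 2D 4A 7E 80 74 03.

29 86 2D 4A 7E 80 74 03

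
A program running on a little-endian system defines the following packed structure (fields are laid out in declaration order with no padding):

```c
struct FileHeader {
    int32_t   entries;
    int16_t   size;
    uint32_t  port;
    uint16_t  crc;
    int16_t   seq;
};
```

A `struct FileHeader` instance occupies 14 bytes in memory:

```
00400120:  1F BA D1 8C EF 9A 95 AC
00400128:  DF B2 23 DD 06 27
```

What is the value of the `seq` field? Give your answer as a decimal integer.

9990

`seq` follows `entries` (4 B), `size` (2 B), `port` (4 B), `crc` (2 B), so it starts at offset 4 + 2 + 4 + 2 = 12 and occupies 2 bytes.
Bytes at offsets 12..13: 06 27.
Little-endian stores the least-significant byte at the lowest address.
Reassemble most-significant byte first: 27 06 → 0x2706.
0x2706 = 9990.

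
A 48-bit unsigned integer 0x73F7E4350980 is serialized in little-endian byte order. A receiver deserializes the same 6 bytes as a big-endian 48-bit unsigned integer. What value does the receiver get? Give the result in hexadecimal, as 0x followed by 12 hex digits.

Stored little-endian, the bytes at ascending addresses are 80 09 35 E4 F7 73.
Read back as big-endian, the last byte is least significant, giving 0x800935E4F773.

0x800935E4F773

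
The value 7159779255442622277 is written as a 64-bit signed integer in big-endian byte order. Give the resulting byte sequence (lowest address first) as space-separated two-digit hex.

7159779255442622277 in hexadecimal, padded to 64 bits, is 0x635CA54C76DE4745.
Split into bytes (most-significant first): 63 5C A5 4C 76 DE 47 45.
Big-endian stores the most-significant byte at the lowest address.
So the memory order matches the most-significant-first order: 63 5C A5 4C 76 DE 47 45.

63 5C A5 4C 76 DE 47 45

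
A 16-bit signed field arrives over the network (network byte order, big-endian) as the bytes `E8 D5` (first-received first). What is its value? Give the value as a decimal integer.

-5931

In big-endian order the high byte comes first in memory.
The bytes are already most-significant first: 0xE8D5.
Top bit is set, so as a signed 16-bit value this is 0xE8D5 − 2^16 = -5931.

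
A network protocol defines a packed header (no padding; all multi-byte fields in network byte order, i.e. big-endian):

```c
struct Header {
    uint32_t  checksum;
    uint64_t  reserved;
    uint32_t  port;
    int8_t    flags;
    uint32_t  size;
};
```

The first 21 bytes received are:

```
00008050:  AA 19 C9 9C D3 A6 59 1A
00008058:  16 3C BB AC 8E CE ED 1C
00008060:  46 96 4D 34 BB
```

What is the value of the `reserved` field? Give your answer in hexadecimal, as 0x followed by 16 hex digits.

`reserved` follows `checksum` (4 bytes), so it starts at byte offset 4 and occupies 8 bytes.
Bytes at offsets 4..11: D3 A6 59 1A 16 3C BB AC.
In big-endian order the high byte comes first in memory.
The bytes are already most-significant first: 0xD3A6591A163CBBAC.

0xD3A6591A163CBBAC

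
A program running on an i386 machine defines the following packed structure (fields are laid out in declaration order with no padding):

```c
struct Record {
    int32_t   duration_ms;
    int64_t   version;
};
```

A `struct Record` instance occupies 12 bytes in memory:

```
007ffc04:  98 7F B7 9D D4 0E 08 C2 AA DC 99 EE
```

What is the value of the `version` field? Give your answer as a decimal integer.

-1253728395288113452

`version` follows `duration_ms` (4 bytes), so it starts at byte offset 4 and occupies 8 bytes.
Bytes at offsets 4..11: D4 0E 08 C2 AA DC 99 EE.
Little-endian: lowest address holds the least-significant byte.
Reassemble most-significant byte first: EE 99 DC AA C2 08 0E D4 → 0xEE99DCAAC2080ED4.
Top bit is set, so as a signed 64-bit value this is 0xEE99DCAAC2080ED4 − 2^64 = -1253728395288113452.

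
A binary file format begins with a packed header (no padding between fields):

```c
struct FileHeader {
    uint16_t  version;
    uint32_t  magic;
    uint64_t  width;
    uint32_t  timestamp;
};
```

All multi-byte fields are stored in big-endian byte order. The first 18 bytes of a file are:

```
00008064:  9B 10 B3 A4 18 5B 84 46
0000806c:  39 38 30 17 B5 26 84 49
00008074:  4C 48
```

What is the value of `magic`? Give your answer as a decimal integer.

3013875803

`magic` follows `version` (2 bytes), so it starts at byte offset 2 and occupies 4 bytes.
Bytes at offsets 2..5: B3 A4 18 5B.
Big-endian: lowest address holds the most-significant byte.
The bytes are already most-significant first: 0xB3A4185B.
0xB3A4185B = 3013875803.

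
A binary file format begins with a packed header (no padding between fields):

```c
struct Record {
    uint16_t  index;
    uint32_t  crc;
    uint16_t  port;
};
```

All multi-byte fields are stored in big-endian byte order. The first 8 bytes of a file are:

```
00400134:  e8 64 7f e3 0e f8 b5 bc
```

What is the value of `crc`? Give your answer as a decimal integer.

`crc` follows `index` (2 bytes), so it starts at byte offset 2 and occupies 4 bytes.
Bytes at offsets 2..5: 7F E3 0E F8.
Big-endian: lowest address holds the most-significant byte.
The bytes are already most-significant first: 0x7FE30EF8.
0x7FE30EF8 = 2145586936.

2145586936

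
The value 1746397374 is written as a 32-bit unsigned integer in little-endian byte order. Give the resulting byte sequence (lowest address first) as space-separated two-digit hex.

1746397374 in hexadecimal, padded to 32 bits, is 0x6817E8BE.
Split into bytes (most-significant first): 68 17 E8 BE.
In little-endian order the low byte comes first in memory.
So at ascending addresses the bytes are BE E8 17 68.

BE E8 17 68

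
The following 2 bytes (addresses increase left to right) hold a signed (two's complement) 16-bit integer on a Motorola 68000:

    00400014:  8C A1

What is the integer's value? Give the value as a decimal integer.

-29535

In big-endian order the high byte comes first in memory.
The bytes are already most-significant first: 0x8CA1.
Top bit is set, so as a signed 16-bit value this is 0x8CA1 − 2^16 = -29535.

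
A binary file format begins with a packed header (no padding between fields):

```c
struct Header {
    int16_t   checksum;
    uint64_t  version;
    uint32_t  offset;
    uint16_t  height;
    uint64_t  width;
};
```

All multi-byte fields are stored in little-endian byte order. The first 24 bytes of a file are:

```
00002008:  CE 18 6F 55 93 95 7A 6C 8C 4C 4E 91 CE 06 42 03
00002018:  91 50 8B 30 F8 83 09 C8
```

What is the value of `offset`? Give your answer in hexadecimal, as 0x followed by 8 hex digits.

`offset` follows `checksum` (2 B), `version` (8 B), so it starts at offset 2 + 8 = 10 and occupies 4 bytes.
Bytes at offsets 10..13: 4E 91 CE 06.
In little-endian order the low byte comes first in memory.
Reassemble most-significant byte first: 06 CE 91 4E → 0x06CE914E.

0x06CE914E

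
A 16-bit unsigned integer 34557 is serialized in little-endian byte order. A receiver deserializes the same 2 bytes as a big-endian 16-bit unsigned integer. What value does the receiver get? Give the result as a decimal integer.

64902

34557 in 16-bit hexadecimal is 0x86FD.
Stored little-endian, the bytes at ascending addresses are FD 86.
Read back as big-endian, the last byte is least significant, giving 0xFD86.
0xFD86 = 64902.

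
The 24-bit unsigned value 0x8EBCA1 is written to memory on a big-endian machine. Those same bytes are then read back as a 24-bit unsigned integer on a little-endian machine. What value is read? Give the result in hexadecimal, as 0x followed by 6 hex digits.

Stored big-endian, the bytes at ascending addresses are 8E BC A1.
Read back as little-endian, the first byte is least significant, giving 0xA1BC8E.

0xA1BC8E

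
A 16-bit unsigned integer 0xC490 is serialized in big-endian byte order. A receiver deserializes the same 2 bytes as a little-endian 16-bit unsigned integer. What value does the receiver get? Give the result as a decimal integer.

Stored big-endian, the bytes at ascending addresses are C4 90.
Read back as little-endian, the first byte is least significant, giving 0x90C4.
0x90C4 = 37060.

37060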